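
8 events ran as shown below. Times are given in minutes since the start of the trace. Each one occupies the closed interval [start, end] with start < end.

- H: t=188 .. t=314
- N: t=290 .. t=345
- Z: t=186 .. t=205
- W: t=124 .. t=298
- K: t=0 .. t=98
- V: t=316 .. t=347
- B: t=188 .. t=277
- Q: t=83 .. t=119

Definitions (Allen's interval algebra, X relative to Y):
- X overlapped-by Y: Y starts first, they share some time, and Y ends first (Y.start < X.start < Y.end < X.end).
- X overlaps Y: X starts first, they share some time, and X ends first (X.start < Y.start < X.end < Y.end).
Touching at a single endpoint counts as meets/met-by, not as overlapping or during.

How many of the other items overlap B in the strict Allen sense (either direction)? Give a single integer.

1

Target B = [t=188, t=277].
H [t=188, t=314] → started-by → no.
K [t=0, t=98] → before → no.
N [t=290, t=345] → after → no.
Q [t=83, t=119] → before → no.
V [t=316, t=347] → after → no.
W [t=124, t=298] → contains → no.
Z [t=186, t=205] → overlaps → counts.
Total: 1.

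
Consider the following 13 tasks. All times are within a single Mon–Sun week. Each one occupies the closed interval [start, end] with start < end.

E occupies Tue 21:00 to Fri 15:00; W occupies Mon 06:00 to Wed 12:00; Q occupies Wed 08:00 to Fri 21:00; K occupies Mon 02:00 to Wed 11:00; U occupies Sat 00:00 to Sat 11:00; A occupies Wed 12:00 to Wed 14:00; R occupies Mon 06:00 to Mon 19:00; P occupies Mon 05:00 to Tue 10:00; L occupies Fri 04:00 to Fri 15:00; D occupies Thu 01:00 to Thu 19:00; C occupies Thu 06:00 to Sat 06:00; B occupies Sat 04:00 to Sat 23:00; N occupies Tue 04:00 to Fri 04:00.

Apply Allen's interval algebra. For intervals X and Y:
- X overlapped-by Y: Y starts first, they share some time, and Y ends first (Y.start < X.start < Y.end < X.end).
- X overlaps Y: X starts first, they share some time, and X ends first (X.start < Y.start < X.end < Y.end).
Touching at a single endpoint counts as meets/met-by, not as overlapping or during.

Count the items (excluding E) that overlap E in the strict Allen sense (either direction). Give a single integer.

5

Target E = [Tue 21:00, Fri 15:00].
A [Wed 12:00, Wed 14:00] → during → no.
B [Sat 04:00, Sat 23:00] → after → no.
C [Thu 06:00, Sat 06:00] → overlapped-by → counts.
D [Thu 01:00, Thu 19:00] → during → no.
K [Mon 02:00, Wed 11:00] → overlaps → counts.
L [Fri 04:00, Fri 15:00] → finishes → no.
N [Tue 04:00, Fri 04:00] → overlaps → counts.
P [Mon 05:00, Tue 10:00] → before → no.
Q [Wed 08:00, Fri 21:00] → overlapped-by → counts.
R [Mon 06:00, Mon 19:00] → before → no.
U [Sat 00:00, Sat 11:00] → after → no.
W [Mon 06:00, Wed 12:00] → overlaps → counts.
Total: 5.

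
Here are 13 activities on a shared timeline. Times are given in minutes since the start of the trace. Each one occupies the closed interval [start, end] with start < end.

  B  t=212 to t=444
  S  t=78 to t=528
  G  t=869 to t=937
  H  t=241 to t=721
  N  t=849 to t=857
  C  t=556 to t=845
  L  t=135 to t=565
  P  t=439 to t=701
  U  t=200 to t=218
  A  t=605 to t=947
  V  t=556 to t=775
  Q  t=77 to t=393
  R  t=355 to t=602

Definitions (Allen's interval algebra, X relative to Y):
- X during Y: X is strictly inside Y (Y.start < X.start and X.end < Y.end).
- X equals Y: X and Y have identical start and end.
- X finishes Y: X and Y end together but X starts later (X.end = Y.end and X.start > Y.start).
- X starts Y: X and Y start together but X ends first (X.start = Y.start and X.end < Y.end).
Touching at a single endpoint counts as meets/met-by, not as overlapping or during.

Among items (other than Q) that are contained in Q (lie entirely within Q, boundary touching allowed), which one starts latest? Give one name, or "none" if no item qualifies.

Target Q = [t=77, t=393].
A [t=605, t=947] → after → excluded.
B [t=212, t=444] → overlapped-by → excluded.
C [t=556, t=845] → after → excluded.
G [t=869, t=937] → after → excluded.
H [t=241, t=721] → overlapped-by → excluded.
L [t=135, t=565] → overlapped-by → excluded.
N [t=849, t=857] → after → excluded.
P [t=439, t=701] → after → excluded.
R [t=355, t=602] → overlapped-by → excluded.
S [t=78, t=528] → overlapped-by → excluded.
U [t=200, t=218] → during → candidate.
V [t=556, t=775] → after → excluded.
Among candidates, latest start is t=200 → U.

U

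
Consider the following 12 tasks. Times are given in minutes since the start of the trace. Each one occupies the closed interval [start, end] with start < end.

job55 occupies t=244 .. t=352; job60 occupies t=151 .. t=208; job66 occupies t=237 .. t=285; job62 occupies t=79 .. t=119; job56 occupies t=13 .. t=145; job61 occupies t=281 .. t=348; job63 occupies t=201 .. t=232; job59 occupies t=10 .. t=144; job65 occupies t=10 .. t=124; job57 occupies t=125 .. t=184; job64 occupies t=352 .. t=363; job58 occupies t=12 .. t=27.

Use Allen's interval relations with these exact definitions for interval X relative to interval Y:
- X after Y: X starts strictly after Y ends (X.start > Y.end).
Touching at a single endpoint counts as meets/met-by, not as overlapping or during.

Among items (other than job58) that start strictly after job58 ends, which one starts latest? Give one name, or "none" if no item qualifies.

job64

Target job58 = [t=12, t=27].
job55 [t=244, t=352] → after → candidate.
job56 [t=13, t=145] → overlapped-by → excluded.
job57 [t=125, t=184] → after → candidate.
job59 [t=10, t=144] → contains → excluded.
job60 [t=151, t=208] → after → candidate.
job61 [t=281, t=348] → after → candidate.
job62 [t=79, t=119] → after → candidate.
job63 [t=201, t=232] → after → candidate.
job64 [t=352, t=363] → after → candidate.
job65 [t=10, t=124] → contains → excluded.
job66 [t=237, t=285] → after → candidate.
Among candidates, latest start is t=352 → job64.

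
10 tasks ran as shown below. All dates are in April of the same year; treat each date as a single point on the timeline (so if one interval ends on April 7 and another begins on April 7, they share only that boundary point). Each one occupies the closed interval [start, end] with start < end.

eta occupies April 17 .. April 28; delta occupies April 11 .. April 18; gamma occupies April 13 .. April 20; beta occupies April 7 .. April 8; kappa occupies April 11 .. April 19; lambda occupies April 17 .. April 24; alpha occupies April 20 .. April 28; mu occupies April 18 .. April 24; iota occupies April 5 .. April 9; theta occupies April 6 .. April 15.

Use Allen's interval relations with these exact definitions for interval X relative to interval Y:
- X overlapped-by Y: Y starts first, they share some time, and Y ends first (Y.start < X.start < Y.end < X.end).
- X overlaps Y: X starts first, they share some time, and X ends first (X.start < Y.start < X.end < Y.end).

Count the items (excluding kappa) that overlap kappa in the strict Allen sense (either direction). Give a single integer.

Target kappa = [April 11, April 19].
alpha [April 20, April 28] → after → no.
beta [April 7, April 8] → before → no.
delta [April 11, April 18] → starts → no.
eta [April 17, April 28] → overlapped-by → counts.
gamma [April 13, April 20] → overlapped-by → counts.
iota [April 5, April 9] → before → no.
lambda [April 17, April 24] → overlapped-by → counts.
mu [April 18, April 24] → overlapped-by → counts.
theta [April 6, April 15] → overlaps → counts.
Total: 5.

5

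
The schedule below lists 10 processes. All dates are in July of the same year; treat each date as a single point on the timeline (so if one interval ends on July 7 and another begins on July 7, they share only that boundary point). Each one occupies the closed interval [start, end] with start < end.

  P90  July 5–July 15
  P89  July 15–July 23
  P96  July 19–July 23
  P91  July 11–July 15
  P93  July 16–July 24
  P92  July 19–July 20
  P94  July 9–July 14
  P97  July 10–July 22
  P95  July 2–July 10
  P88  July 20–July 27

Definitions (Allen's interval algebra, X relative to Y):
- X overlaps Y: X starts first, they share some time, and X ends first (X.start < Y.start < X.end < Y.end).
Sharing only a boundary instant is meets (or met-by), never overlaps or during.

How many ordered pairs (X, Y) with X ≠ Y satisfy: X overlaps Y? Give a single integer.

Checking all 90 ordered pairs for relation 'overlaps'; matching pairs in alphabetical order:
(P89, P88): P89 overlaps P88 ✓
(P89, P93): P89 overlaps P93 ✓
(P90, P97): P90 overlaps P97 ✓
(P93, P88): P93 overlaps P88 ✓
(P94, P91): P94 overlaps P91 ✓
(P94, P97): P94 overlaps P97 ✓
(P95, P90): P95 overlaps P90 ✓
(P95, P94): P95 overlaps P94 ✓
(P96, P88): P96 overlaps P88 ✓
(P97, P88): P97 overlaps P88 ✓
(P97, P89): P97 overlaps P89 ✓
(P97, P93): P97 overlaps P93 ✓
(P97, P96): P97 overlaps P96 ✓
Count: 13.

13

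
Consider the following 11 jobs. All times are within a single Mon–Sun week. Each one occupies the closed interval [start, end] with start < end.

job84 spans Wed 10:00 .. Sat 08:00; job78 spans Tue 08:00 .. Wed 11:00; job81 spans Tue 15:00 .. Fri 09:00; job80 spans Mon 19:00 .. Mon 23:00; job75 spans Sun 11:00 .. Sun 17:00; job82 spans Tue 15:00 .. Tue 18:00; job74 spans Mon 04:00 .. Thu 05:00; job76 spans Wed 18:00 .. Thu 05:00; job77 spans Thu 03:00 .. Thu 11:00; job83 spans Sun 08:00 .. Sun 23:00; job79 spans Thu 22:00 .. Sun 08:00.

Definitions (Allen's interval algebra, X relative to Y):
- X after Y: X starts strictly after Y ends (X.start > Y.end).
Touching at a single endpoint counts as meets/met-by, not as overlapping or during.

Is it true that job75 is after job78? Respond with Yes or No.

job75 = [Sun 11:00, Sun 17:00], job78 = [Tue 08:00, Wed 11:00].
Actual relation of job75 to job78: after.
Asked whether 'after' holds → Yes.

Yes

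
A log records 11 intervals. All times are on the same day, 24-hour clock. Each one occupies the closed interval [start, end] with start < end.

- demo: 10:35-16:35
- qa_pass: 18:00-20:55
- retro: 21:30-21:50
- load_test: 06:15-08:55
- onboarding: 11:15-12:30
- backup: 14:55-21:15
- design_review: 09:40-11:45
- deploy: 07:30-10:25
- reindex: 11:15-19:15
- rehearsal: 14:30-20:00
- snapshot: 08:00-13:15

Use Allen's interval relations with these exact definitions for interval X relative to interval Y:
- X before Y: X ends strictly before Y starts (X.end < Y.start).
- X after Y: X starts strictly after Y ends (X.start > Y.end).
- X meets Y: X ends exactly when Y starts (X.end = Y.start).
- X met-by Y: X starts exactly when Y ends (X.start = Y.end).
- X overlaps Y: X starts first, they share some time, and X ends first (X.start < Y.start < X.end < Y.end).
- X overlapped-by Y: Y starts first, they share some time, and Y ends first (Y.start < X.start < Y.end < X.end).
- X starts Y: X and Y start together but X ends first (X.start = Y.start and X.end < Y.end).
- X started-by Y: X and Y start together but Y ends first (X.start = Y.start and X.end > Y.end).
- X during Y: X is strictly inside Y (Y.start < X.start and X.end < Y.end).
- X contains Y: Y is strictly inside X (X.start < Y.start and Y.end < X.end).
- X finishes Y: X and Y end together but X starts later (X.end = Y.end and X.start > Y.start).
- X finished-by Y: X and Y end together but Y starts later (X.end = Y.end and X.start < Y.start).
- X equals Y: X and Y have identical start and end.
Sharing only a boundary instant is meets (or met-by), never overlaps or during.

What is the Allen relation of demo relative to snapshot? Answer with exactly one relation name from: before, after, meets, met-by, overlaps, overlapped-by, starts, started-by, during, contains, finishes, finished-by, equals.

demo = [10:35, 16:35]; snapshot = [08:00, 13:15].
Compare endpoints: demo.start > snapshot.start, demo.start < snapshot.end, demo.end > snapshot.start, demo.end > snapshot.end.
That pattern is 'overlapped-by'.

overlapped-by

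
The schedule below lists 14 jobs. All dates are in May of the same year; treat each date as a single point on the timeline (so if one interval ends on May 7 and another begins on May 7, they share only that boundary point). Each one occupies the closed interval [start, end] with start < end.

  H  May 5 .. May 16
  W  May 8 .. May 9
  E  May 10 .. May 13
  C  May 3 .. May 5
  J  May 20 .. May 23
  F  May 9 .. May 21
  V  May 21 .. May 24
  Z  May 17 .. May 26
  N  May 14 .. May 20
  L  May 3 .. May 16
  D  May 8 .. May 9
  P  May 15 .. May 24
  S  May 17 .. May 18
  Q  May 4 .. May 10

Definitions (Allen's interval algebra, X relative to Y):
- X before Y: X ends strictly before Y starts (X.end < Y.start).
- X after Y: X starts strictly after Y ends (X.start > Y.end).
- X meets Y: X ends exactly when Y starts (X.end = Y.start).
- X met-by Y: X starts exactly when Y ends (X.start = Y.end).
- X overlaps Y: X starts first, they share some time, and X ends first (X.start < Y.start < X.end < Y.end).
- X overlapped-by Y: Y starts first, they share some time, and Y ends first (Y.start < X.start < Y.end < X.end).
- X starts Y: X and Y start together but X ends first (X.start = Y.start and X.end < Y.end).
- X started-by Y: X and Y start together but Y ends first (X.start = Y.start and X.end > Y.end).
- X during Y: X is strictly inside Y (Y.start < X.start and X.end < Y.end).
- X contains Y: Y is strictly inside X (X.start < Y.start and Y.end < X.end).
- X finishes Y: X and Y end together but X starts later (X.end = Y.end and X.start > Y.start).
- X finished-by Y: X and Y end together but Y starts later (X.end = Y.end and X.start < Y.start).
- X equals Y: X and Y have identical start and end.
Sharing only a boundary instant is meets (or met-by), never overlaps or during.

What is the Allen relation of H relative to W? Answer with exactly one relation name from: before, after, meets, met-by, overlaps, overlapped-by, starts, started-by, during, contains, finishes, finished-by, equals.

H = [May 5, May 16]; W = [May 8, May 9].
Compare endpoints: H.start < W.start, H.start < W.end, H.end > W.start, H.end > W.end.
That pattern is 'contains'.

contains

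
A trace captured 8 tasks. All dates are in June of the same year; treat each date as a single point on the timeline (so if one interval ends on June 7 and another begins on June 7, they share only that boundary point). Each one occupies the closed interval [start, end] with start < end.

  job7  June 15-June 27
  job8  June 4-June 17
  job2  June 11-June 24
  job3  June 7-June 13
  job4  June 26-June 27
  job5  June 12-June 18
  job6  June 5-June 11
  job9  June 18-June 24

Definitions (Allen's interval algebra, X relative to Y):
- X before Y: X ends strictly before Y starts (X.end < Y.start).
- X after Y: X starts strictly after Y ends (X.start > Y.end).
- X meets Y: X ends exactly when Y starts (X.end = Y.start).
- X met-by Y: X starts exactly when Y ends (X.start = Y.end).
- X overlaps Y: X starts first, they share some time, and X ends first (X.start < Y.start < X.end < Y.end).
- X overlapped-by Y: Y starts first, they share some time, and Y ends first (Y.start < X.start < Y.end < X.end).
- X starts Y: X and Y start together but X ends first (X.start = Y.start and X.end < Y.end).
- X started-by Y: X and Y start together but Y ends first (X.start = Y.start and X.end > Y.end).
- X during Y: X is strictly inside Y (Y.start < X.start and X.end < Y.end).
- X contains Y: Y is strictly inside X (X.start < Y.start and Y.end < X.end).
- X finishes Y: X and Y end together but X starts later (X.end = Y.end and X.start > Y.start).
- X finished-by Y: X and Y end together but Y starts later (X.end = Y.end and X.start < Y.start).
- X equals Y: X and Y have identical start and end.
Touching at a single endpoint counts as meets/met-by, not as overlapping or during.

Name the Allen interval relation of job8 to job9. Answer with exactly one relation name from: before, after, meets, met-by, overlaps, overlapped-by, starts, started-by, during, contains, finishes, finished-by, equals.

before

job8 = [June 4, June 17]; job9 = [June 18, June 24].
Compare endpoints: job8.start < job9.start, job8.start < job9.end, job8.end < job9.start, job8.end < job9.end.
That pattern is 'before'.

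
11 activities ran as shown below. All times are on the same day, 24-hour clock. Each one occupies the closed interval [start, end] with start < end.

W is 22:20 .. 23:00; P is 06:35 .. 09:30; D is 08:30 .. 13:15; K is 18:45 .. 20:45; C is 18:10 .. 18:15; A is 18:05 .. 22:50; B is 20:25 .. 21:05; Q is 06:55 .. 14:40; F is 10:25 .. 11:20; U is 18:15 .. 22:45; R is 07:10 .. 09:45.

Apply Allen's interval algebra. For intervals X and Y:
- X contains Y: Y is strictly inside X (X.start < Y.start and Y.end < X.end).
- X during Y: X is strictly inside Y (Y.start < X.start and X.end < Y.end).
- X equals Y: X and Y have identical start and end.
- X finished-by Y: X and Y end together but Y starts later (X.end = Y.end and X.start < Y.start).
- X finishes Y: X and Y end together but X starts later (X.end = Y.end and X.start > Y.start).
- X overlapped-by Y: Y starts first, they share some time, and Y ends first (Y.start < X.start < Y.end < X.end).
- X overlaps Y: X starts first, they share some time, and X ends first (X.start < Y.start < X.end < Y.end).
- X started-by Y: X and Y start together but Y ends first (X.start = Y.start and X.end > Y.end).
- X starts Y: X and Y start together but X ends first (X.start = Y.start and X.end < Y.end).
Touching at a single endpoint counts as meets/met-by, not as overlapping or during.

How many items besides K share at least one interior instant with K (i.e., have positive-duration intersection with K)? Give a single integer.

Target K = [18:45, 20:45].
A [18:05, 22:50] → contains → counts.
B [20:25, 21:05] → overlapped-by → counts.
C [18:10, 18:15] → before → no.
D [08:30, 13:15] → before → no.
F [10:25, 11:20] → before → no.
P [06:35, 09:30] → before → no.
Q [06:55, 14:40] → before → no.
R [07:10, 09:45] → before → no.
U [18:15, 22:45] → contains → counts.
W [22:20, 23:00] → after → no.
Total: 3.

3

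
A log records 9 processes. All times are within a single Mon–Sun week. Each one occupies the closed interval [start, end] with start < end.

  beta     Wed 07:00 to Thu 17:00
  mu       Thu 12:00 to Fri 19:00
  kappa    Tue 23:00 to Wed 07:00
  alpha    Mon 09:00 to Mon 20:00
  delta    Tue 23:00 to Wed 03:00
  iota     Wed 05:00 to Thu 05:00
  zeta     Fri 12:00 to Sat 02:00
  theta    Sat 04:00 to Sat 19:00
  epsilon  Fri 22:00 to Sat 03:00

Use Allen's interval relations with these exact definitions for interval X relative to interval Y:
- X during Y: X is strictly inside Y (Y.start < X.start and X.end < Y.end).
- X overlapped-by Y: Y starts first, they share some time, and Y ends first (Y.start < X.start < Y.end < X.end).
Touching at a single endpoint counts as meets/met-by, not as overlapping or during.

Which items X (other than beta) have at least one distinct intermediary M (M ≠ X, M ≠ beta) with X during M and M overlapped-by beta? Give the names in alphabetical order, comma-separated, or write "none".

Target beta = [Wed 07:00, Thu 17:00].
Intermediaries M with M overlapped-by beta: mu.
Via mu — items with X during mu: none.
Union: none.

none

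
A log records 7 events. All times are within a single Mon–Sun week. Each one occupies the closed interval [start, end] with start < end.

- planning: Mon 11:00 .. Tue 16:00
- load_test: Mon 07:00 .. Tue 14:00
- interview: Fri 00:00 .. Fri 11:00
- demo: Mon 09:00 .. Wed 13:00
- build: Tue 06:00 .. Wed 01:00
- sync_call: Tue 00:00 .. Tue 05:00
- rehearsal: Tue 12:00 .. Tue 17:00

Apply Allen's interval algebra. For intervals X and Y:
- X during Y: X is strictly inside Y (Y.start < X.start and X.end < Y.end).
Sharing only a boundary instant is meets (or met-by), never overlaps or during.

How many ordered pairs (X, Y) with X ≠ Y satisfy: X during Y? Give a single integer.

7

Checking all 42 ordered pairs for relation 'during'; matching pairs in alphabetical order:
(build, demo): build during demo ✓
(planning, demo): planning during demo ✓
(rehearsal, build): rehearsal during build ✓
(rehearsal, demo): rehearsal during demo ✓
(sync_call, demo): sync_call during demo ✓
(sync_call, load_test): sync_call during load_test ✓
(sync_call, planning): sync_call during planning ✓
Count: 7.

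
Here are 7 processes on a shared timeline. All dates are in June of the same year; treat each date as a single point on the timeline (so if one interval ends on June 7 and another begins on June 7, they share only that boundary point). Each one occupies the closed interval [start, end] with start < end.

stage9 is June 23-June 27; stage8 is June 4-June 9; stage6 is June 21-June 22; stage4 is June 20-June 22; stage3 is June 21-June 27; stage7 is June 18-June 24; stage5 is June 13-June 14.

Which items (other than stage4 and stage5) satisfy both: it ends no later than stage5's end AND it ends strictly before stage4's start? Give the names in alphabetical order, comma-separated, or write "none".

Conditions: its end is no later than stage5's end (X.end <= June 14) AND its end is strictly before stage4's start (X.end < June 20).
stage3: end June 27 <= June 14? ✗; end June 27 < June 20? ✗ → no.
stage6: end June 22 <= June 14? ✗; end June 22 < June 20? ✗ → no.
stage7: end June 24 <= June 14? ✗; end June 24 < June 20? ✗ → no.
stage8: end June 9 <= June 14? ✓; end June 9 < June 20? ✓ → yes.
stage9: end June 27 <= June 14? ✗; end June 27 < June 20? ✗ → no.
Result: stage8.

stage8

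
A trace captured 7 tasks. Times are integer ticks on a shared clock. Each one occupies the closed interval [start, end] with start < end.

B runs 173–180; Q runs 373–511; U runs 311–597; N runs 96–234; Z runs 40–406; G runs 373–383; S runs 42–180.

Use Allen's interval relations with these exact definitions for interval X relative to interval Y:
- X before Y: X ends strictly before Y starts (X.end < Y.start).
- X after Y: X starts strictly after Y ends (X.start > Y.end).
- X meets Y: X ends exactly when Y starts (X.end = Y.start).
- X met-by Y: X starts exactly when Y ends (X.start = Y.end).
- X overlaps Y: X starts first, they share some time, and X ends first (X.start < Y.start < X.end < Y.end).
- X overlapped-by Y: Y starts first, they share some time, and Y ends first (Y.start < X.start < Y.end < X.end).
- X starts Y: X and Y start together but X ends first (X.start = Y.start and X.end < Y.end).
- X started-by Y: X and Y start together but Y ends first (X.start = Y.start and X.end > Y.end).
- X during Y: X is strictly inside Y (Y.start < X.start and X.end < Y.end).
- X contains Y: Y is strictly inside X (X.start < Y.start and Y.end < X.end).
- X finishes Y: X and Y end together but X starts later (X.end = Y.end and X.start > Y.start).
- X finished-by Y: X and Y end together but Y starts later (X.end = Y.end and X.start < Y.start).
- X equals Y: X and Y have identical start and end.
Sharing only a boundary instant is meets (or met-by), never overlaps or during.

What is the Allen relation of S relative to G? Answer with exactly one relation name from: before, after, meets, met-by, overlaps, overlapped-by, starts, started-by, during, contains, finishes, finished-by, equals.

before

S = [42, 180]; G = [373, 383].
Compare endpoints: S.start < G.start, S.start < G.end, S.end < G.start, S.end < G.end.
That pattern is 'before'.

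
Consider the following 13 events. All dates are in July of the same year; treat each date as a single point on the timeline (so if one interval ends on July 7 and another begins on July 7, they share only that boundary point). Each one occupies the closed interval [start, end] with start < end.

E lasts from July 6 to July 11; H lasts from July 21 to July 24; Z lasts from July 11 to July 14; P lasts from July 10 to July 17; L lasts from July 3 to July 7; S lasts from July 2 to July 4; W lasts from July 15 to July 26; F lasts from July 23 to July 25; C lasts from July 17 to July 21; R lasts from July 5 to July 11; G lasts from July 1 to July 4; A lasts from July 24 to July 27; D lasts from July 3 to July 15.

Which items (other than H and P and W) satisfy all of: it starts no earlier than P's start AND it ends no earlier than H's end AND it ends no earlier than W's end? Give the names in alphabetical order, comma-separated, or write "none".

A

Conditions: its start is no earlier than P's start (X.start >= July 10) AND its end is no earlier than H's end (X.end >= July 24) AND its end is no earlier than W's end (X.end >= July 26).
A: start July 24 >= July 10? ✓; end July 27 >= July 24? ✓; end July 27 >= July 26? ✓ → yes.
C: start July 17 >= July 10? ✓; end July 21 >= July 24? ✗; end July 21 >= July 26? ✗ → no.
D: start July 3 >= July 10? ✗; end July 15 >= July 24? ✗; end July 15 >= July 26? ✗ → no.
E: start July 6 >= July 10? ✗; end July 11 >= July 24? ✗; end July 11 >= July 26? ✗ → no.
F: start July 23 >= July 10? ✓; end July 25 >= July 24? ✓; end July 25 >= July 26? ✗ → no.
G: start July 1 >= July 10? ✗; end July 4 >= July 24? ✗; end July 4 >= July 26? ✗ → no.
L: start July 3 >= July 10? ✗; end July 7 >= July 24? ✗; end July 7 >= July 26? ✗ → no.
R: start July 5 >= July 10? ✗; end July 11 >= July 24? ✗; end July 11 >= July 26? ✗ → no.
S: start July 2 >= July 10? ✗; end July 4 >= July 24? ✗; end July 4 >= July 26? ✗ → no.
Z: start July 11 >= July 10? ✓; end July 14 >= July 24? ✗; end July 14 >= July 26? ✗ → no.
Result: A.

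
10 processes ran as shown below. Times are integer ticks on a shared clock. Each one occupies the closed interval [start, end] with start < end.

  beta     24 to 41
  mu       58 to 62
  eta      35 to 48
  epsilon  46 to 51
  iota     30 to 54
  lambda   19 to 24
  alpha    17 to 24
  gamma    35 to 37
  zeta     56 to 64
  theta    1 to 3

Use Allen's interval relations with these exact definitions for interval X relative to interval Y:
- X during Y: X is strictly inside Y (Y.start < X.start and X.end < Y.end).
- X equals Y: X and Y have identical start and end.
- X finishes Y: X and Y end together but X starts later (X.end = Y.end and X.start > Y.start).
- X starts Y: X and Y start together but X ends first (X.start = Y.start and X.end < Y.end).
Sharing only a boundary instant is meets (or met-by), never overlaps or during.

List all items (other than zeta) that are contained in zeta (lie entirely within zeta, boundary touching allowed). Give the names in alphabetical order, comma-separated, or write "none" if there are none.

mu

Target zeta = [56, 64].
alpha [17, 24] → before → no.
beta [24, 41] → before → no.
epsilon [46, 51] → before → no.
eta [35, 48] → before → no.
gamma [35, 37] → before → no.
iota [30, 54] → before → no.
lambda [19, 24] → before → no.
mu [58, 62] → during → yes.
theta [1, 3] → before → no.
Result: mu.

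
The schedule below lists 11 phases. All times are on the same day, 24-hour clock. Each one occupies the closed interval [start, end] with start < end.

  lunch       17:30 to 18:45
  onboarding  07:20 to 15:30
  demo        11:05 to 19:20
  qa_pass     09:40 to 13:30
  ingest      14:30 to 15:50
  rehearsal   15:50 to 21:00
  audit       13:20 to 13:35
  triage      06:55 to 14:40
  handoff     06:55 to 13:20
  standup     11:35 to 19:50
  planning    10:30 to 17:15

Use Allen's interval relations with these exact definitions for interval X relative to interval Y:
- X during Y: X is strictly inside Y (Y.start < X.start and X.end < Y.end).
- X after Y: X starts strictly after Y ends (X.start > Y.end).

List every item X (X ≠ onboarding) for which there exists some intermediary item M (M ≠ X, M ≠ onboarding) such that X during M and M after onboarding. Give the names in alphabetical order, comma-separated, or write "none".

Target onboarding = [07:20, 15:30].
Intermediaries M with M after onboarding: lunch, rehearsal.
Via lunch — items with X during lunch: none.
Via rehearsal — items with X during rehearsal: lunch.
Union: lunch.

lunch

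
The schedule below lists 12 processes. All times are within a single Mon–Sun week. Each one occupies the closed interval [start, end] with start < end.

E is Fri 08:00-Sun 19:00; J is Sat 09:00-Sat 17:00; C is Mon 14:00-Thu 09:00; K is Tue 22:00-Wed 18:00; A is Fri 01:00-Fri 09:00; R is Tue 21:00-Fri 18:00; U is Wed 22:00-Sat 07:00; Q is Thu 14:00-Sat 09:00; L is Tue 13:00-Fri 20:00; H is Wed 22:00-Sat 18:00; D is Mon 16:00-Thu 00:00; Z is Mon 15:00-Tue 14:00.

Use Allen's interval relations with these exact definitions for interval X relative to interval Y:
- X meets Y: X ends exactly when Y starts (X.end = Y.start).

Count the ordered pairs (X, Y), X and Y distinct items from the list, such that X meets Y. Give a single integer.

1

Checking all 132 ordered pairs for relation 'meets'; matching pairs in alphabetical order:
(Q, J): Q meets J ✓
Count: 1.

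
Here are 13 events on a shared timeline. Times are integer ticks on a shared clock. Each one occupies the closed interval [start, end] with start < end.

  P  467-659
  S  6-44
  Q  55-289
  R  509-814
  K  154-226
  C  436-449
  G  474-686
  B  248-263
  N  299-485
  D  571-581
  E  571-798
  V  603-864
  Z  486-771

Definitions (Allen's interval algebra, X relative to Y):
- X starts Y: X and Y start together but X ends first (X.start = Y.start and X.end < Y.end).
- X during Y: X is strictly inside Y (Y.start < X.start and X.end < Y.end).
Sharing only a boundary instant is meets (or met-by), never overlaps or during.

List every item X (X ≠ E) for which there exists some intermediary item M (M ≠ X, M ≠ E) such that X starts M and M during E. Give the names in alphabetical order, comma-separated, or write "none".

Target E = [571, 798].
Intermediaries M with M during E: none.
Union: none.

none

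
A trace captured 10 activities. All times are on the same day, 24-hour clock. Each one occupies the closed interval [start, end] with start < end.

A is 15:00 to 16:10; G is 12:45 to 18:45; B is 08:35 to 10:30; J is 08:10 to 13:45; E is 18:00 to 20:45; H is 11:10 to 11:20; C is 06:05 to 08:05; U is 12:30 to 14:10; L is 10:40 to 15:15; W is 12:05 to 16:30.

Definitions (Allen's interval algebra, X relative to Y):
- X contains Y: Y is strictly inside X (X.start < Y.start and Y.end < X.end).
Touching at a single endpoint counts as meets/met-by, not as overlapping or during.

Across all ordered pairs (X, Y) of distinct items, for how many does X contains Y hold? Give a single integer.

Checking all 90 ordered pairs for relation 'contains'; matching pairs in alphabetical order:
(G, A): G contains A ✓
(J, B): J contains B ✓
(J, H): J contains H ✓
(L, H): L contains H ✓
(L, U): L contains U ✓
(W, A): W contains A ✓
(W, U): W contains U ✓
Count: 7.

7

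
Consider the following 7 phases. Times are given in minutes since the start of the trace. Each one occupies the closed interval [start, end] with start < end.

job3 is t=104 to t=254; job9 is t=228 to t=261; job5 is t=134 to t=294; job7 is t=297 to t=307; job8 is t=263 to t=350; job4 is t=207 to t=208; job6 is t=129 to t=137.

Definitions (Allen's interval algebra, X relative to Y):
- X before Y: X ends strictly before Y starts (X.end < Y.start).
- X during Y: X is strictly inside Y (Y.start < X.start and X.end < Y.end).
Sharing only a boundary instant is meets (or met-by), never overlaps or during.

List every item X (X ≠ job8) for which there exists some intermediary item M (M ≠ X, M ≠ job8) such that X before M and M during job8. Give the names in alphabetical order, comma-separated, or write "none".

job3, job4, job5, job6, job9

Target job8 = [t=263, t=350].
Intermediaries M with M during job8: job7.
Via job7 — items with X before job7: job3, job4, job5, job6, job9.
Union: job3, job4, job5, job6, job9.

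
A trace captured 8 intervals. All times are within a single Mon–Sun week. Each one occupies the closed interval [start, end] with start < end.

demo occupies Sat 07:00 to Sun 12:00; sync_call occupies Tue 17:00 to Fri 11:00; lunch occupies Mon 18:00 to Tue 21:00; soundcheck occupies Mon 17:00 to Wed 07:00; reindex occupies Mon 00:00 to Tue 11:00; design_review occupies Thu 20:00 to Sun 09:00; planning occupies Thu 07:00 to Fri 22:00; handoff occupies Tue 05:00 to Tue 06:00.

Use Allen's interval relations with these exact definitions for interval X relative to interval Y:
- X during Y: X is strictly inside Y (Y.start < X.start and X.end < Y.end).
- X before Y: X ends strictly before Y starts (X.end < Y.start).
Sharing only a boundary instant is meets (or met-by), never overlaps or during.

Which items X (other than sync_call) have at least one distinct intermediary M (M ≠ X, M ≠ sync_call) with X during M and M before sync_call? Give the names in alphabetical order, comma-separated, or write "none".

Target sync_call = [Tue 17:00, Fri 11:00].
Intermediaries M with M before sync_call: handoff, reindex.
Via handoff — items with X during handoff: none.
Via reindex — items with X during reindex: handoff.
Union: handoff.

handoff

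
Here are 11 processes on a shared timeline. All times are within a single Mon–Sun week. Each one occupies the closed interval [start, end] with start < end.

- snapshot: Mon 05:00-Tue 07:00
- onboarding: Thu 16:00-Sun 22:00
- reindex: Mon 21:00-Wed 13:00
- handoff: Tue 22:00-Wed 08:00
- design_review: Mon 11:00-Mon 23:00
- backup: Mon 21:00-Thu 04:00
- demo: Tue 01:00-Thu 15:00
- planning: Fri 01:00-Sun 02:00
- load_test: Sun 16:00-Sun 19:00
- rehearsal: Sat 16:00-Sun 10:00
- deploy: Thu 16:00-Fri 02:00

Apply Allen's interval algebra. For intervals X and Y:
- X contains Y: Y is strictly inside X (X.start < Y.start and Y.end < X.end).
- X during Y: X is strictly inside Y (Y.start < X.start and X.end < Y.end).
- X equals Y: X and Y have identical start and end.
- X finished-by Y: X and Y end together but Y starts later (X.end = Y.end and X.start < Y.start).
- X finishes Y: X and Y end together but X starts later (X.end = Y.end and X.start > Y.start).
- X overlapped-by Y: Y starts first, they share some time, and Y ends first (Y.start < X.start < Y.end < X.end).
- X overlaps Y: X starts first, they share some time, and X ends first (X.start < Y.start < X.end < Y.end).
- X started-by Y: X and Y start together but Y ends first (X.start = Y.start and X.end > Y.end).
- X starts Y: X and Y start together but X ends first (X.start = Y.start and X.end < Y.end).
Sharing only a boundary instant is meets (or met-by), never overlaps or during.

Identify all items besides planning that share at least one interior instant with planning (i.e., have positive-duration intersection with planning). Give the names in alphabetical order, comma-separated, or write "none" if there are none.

Target planning = [Fri 01:00, Sun 02:00].
backup [Mon 21:00, Thu 04:00] → before → no.
demo [Tue 01:00, Thu 15:00] → before → no.
deploy [Thu 16:00, Fri 02:00] → overlaps → yes.
design_review [Mon 11:00, Mon 23:00] → before → no.
handoff [Tue 22:00, Wed 08:00] → before → no.
load_test [Sun 16:00, Sun 19:00] → after → no.
onboarding [Thu 16:00, Sun 22:00] → contains → yes.
rehearsal [Sat 16:00, Sun 10:00] → overlapped-by → yes.
reindex [Mon 21:00, Wed 13:00] → before → no.
snapshot [Mon 05:00, Tue 07:00] → before → no.
Result: deploy, onboarding, rehearsal.

deploy, onboarding, rehearsal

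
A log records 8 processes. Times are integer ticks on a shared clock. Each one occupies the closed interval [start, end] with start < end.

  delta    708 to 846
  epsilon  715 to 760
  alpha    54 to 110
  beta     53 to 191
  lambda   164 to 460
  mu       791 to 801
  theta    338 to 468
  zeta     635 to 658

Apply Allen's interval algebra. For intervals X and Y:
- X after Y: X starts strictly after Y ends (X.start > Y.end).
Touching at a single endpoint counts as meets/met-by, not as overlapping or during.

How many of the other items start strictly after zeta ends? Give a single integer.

Target zeta = [635, 658].
alpha [54, 110] → before → no.
beta [53, 191] → before → no.
delta [708, 846] → after → counts.
epsilon [715, 760] → after → counts.
lambda [164, 460] → before → no.
mu [791, 801] → after → counts.
theta [338, 468] → before → no.
Total: 3.

3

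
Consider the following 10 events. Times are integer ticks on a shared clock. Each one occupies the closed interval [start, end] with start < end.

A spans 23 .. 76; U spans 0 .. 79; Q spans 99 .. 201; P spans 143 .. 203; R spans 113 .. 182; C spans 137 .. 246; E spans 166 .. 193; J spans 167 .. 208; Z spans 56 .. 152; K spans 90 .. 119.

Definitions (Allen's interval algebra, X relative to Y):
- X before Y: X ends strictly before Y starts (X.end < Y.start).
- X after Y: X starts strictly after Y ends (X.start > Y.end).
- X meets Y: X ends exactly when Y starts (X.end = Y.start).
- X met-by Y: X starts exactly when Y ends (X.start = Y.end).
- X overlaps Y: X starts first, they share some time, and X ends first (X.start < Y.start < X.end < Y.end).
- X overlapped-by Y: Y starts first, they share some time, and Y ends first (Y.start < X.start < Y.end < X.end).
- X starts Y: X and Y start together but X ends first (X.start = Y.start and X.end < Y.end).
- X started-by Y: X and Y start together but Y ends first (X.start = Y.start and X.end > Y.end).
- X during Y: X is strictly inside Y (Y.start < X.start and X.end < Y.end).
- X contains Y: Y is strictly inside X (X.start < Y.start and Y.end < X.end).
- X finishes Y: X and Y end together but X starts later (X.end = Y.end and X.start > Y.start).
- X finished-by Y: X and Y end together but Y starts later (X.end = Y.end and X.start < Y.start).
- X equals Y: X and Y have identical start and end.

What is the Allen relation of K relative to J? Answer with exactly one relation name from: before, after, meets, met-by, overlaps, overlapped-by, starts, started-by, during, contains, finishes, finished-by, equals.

K = [90, 119]; J = [167, 208].
Compare endpoints: K.start < J.start, K.start < J.end, K.end < J.start, K.end < J.end.
That pattern is 'before'.

before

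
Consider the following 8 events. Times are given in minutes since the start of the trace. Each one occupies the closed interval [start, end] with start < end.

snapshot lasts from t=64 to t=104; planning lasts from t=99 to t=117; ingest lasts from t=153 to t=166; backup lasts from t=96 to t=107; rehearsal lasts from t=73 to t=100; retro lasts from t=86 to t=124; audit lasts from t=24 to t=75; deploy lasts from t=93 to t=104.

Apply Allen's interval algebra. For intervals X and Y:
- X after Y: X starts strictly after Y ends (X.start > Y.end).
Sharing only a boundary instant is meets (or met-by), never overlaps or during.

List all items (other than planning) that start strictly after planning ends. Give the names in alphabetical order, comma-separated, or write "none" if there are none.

ingest

Target planning = [t=99, t=117].
audit [t=24, t=75] → before → no.
backup [t=96, t=107] → overlaps → no.
deploy [t=93, t=104] → overlaps → no.
ingest [t=153, t=166] → after → yes.
rehearsal [t=73, t=100] → overlaps → no.
retro [t=86, t=124] → contains → no.
snapshot [t=64, t=104] → overlaps → no.
Result: ingest.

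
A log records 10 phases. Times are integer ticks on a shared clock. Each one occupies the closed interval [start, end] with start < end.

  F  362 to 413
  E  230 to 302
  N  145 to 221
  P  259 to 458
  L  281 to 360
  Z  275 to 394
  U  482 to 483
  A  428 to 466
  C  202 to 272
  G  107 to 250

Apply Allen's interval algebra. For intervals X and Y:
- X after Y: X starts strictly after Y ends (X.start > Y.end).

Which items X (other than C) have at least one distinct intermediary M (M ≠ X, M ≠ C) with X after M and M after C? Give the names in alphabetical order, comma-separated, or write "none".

A, F, U

Target C = [202, 272].
Intermediaries M with M after C: A, F, L, U, Z.
Via A — items with X after A: U.
Via F — items with X after F: A, U.
Via L — items with X after L: A, F, U.
Via U — items with X after U: none.
Via Z — items with X after Z: A, U.
Union: A, F, U.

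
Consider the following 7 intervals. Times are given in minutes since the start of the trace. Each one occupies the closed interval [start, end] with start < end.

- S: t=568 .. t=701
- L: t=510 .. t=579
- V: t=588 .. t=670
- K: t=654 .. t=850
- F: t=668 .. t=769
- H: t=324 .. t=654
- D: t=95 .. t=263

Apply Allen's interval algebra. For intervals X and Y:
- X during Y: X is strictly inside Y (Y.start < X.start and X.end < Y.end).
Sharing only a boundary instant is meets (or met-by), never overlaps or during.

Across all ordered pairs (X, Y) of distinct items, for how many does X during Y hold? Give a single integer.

3

Checking all 42 ordered pairs for relation 'during'; matching pairs in alphabetical order:
(F, K): F during K ✓
(L, H): L during H ✓
(V, S): V during S ✓
Count: 3.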